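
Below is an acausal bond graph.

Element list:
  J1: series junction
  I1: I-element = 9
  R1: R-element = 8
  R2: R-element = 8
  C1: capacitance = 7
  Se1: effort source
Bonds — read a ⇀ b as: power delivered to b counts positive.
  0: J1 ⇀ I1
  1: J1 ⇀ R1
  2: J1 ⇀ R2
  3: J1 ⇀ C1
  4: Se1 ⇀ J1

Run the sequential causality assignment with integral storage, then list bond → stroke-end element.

b0 stroke at I1
b1 stroke at J1
b2 stroke at J1
b3 stroke at J1
b4 stroke at J1

b4 stroke→J1  (Se1 fixes effort; stroke away)
b0 stroke→I1  (I1 integral (f out))
b1 stroke→J1  (common-f at J1 fixed by 0)
b2 stroke→J1  (1-jn J1 has f-setter on 0)
b3 stroke→J1  (J1 flow already set via bond 0)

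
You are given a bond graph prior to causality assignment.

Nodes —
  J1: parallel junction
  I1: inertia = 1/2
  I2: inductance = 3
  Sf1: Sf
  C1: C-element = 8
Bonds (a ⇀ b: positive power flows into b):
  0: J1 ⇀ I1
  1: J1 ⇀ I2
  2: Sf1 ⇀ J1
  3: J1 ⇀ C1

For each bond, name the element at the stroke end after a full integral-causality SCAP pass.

β0 |I1
β1 |I2
β2 |Sf1
β3 |J1

bond 2 stroke at Sf1  (Sf1: flow source, stroke at near end)
bond 0 stroke at I1  (I1 outputs flow p/I1)
bond 1 stroke at I2  (I2 integral (f out))
bond 3 stroke at J1  (J1 needs exactly one e-in)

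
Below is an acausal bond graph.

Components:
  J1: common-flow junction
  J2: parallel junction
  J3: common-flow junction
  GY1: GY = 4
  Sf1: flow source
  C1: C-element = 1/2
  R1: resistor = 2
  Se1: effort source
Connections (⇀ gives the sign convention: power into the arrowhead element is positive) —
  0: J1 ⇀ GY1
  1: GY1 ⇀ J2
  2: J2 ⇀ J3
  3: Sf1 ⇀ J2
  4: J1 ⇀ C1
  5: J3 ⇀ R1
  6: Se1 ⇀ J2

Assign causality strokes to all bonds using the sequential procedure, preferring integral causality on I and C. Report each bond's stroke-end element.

#0 |GY1
#1 |GY1
#2 |J3
#3 |Sf1
#4 |J1
#5 |R1
#6 |J2

#3 →Sf1  (Sf1: flow source, stroke at near end)
#6 →J2  (Se1 fixes effort; stroke away)
#1 →GY1  (0-jn J2 has e-setter on 6)
#2 →J3  (J2 effort already set via bond 6)
#5 →R1  (J3 needs exactly one f-in)
#0 →GY1  (through GY1, causality inverts; strokes same side of GY1)
#4 →J1  (common-f at J1 fixed by 0)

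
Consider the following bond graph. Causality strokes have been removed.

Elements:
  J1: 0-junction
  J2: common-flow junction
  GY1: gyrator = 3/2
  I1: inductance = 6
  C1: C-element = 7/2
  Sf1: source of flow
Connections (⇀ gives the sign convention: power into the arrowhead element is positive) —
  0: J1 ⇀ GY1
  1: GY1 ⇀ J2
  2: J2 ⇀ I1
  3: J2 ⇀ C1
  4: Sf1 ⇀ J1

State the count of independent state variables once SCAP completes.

b4 →Sf1  (Sf1 (Sf) sets flow on bond)
b0 →J1  (J1 needs exactly one e-in)
b1 →J2  (through GY1, causality inverts; strokes same side of GY1)
b2 →I1  (I1 outputs flow p/I1)
b3 →J2  (J2: bond 2 brought flow, rest push out)

2  (C1, I1 all integral)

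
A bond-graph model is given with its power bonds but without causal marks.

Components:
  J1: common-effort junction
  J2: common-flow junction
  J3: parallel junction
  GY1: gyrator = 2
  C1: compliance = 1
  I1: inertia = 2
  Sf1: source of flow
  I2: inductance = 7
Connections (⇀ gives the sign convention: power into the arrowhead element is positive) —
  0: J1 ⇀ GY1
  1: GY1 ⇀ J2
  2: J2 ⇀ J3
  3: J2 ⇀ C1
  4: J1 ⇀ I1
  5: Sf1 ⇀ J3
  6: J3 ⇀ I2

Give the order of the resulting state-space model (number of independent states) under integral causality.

b5 stroke→Sf1  (source Sf1 imposes f)
b3 stroke→J2  (C1 integral (e out))
b4 stroke→I1  (I1: I, integral causality)
b0 stroke→J1  (J1: last free bond brings effort in)
b1 stroke→J2  (GY GY1: same side as bond 0)
b2 stroke→J3  (only one flow-in slot at J2)
b6 stroke→I2  (J3: bond 2 brought effort, rest push out)

3  (C1, I1, I2 all integral)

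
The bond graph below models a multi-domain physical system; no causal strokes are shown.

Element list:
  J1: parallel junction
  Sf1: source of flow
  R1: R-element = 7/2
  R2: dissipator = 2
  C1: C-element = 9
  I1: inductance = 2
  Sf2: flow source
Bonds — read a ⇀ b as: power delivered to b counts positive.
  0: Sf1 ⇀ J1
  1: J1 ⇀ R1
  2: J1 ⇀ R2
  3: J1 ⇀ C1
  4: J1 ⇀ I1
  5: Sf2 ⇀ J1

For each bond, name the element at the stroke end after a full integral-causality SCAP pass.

b0 stroke at Sf1  (Sf1 fixes flow; stroke at Sf1)
b5 stroke at Sf2  (Sf2 (Sf) sets flow on bond)
b3 stroke at J1  (C1 outputs effort q/C1)
b1 stroke at R1  (common-e at J1 fixed by 3)
b2 stroke at R2  (0-jn J1 has e-setter on 3)
b4 stroke at I1  (common-e at J1 fixed by 3)

b0 →Sf1
b1 →R1
b2 →R2
b3 →J1
b4 →I1
b5 →Sf2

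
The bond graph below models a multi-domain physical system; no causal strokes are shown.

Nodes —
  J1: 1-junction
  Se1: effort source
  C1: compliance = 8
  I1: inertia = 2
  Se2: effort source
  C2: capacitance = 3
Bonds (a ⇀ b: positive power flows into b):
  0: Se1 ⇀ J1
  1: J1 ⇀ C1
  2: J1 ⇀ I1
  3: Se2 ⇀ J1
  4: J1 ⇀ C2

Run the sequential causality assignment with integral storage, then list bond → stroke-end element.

β0 stroke at J1
β1 stroke at J1
β2 stroke at I1
β3 stroke at J1
β4 stroke at J1

b0 stroke at J1  (Se1 fixes effort; stroke away)
b3 stroke at J1  (source Se2 imposes e)
b1 stroke at J1  (C1 integral (e out))
b2 stroke at I1  (I1 integral (f out))
b4 stroke at J1  (J1: bond 2 brought flow, rest push out)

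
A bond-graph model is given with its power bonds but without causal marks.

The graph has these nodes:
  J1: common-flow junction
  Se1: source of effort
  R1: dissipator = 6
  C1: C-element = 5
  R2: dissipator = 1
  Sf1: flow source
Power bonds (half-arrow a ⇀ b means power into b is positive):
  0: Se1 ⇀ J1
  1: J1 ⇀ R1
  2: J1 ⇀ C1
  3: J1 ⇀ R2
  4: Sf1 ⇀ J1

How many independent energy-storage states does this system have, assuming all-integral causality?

b0 |J1  (source Se1 imposes e)
b4 |Sf1  (source Sf1 imposes f)
b1 |J1  (J1 flow already set via bond 4)
b2 |J1  (J1 flow already set via bond 4)
b3 |J1  (J1: bond 4 brought flow, rest push out)

1  (C1 all integral)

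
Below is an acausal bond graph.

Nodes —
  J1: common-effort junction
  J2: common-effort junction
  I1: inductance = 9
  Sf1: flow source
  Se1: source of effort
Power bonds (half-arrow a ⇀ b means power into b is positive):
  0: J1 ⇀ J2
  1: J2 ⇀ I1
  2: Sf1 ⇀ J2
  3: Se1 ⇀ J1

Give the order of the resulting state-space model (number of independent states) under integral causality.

1  (I1 all integral)

b2 →Sf1  (Sf1: flow source, stroke at near end)
b3 →J1  (Se1 fixes effort; stroke away)
b0 →J2  (common-e at J1 fixed by 3)
b1 →I1  (common-e at J2 fixed by 0)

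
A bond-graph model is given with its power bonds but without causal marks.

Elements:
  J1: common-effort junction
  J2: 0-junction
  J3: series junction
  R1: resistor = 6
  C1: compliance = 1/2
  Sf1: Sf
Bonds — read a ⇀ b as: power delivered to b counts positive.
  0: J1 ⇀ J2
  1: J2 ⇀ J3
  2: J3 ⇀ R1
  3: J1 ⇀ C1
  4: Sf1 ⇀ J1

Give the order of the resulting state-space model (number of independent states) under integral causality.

1  (C1 all integral)

#4 stroke→Sf1  (source Sf1 imposes f)
#3 stroke→J1  (C1 outputs effort q/C1)
#0 stroke→J2  (J1 effort already set via bond 3)
#1 stroke→J3  (common-e at J2 fixed by 0)
#2 stroke→R1  (closing 1-jn rule on J3)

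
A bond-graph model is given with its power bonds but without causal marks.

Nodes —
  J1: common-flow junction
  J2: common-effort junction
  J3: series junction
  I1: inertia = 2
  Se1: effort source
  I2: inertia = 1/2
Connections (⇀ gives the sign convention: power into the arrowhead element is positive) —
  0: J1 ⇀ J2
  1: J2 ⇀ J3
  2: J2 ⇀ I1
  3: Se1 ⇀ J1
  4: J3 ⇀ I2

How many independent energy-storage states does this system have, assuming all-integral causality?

2  (I1, I2 all integral)

bond 3 |J1  (Se1 (Se) sets effort on bond)
bond 0 |J2  (only one flow-in slot at J1)
bond 1 |J3  (0-jn J2 has e-setter on 0)
bond 2 |I1  (J2: bond 0 brought effort, rest push out)
bond 4 |I2  (J3 needs exactly one f-in)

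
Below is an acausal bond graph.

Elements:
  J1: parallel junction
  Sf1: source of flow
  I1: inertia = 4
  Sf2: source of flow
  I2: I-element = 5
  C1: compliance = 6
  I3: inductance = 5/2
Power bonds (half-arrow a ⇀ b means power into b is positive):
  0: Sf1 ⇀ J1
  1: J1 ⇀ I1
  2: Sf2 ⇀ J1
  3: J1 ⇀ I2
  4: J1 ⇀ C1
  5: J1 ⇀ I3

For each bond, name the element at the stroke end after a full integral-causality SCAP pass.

#0 stroke at Sf1  (Sf1 (Sf) sets flow on bond)
#2 stroke at Sf2  (source Sf2 imposes f)
#1 stroke at I1  (I1 integral (f out))
#3 stroke at I2  (prefer integral on I2)
#4 stroke at J1  (C1: C, integral causality)
#5 stroke at I3  (J1 effort already set via bond 4)

b0 stroke at Sf1
b1 stroke at I1
b2 stroke at Sf2
b3 stroke at I2
b4 stroke at J1
b5 stroke at I3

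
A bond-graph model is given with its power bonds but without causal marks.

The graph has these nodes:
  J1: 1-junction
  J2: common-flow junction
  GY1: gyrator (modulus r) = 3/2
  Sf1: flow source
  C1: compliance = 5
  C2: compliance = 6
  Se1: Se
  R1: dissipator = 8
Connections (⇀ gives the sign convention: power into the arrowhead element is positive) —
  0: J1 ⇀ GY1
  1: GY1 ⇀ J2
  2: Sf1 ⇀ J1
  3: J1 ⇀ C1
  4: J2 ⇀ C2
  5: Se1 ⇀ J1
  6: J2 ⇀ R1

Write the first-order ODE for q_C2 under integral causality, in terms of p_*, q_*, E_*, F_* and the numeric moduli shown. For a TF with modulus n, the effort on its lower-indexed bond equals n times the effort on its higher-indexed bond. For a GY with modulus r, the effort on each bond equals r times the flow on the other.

dq_C2/dt = 3*F_Sf1/16 - q_C2/48

b2 stroke at Sf1  (Sf1 (Sf) sets flow on bond)
b5 stroke at J1  (source Se1 imposes e)
b0 stroke at J1  (J1 flow already set via bond 2)
b3 stroke at J1  (J1 flow already set via bond 2)
b1 stroke at J2  (GY1 both-in/both-out from 0)
b4 stroke at J2  (prefer integral on C2)
b6 stroke at R1  (closing 1-jn rule on J2)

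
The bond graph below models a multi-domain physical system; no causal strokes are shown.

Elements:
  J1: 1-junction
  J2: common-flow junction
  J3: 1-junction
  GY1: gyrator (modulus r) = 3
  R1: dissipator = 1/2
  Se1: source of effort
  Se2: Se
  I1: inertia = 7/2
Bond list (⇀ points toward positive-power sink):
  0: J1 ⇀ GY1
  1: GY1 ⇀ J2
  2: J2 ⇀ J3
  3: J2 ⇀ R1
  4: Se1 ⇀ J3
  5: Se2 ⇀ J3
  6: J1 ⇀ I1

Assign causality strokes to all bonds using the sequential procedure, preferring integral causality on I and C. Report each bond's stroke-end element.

b4 stroke→J3  (source Se1 imposes e)
b5 stroke→J3  (source Se2 imposes e)
b2 stroke→J2  (J3: last free bond brings flow in)
b6 stroke→I1  (prefer integral on I1)
b0 stroke→J1  (J1: bond 6 brought flow, rest push out)
b1 stroke→J2  (GY GY1: same side as bond 0)
b3 stroke→R1  (only one flow-in slot at J2)

#0 stroke→J1
#1 stroke→J2
#2 stroke→J2
#3 stroke→R1
#4 stroke→J3
#5 stroke→J3
#6 stroke→I1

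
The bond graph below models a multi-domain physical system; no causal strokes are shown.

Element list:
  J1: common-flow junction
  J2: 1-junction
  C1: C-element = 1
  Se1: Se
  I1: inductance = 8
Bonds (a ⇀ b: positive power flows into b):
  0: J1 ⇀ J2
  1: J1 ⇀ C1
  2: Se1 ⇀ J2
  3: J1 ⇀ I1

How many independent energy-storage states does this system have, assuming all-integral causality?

b2 stroke at J2  (Se1 (Se) sets effort on bond)
b0 stroke at J1  (closing 1-jn rule on J2)
b1 stroke at J1  (prefer integral on C1)
b3 stroke at I1  (only one flow-in slot at J1)

2  (C1, I1 all integral)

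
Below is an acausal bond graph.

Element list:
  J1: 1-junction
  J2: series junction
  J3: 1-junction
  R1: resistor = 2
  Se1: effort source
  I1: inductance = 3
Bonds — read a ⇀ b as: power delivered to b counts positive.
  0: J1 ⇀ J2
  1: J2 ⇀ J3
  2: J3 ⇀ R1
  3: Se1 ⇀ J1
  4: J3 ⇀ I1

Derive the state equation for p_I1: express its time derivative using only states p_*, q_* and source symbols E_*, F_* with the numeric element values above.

dp_I1/dt = E_Se1 - 2*p_I1/3

bond 3 stroke→J1  (Se1: effort source, stroke at far end)
bond 0 stroke→J2  (J1: last free bond brings flow in)
bond 1 stroke→J3  (J2 needs exactly one f-in)
bond 4 stroke→I1  (I1 integral (f out))
bond 2 stroke→J3  (common-f at J3 fixed by 4)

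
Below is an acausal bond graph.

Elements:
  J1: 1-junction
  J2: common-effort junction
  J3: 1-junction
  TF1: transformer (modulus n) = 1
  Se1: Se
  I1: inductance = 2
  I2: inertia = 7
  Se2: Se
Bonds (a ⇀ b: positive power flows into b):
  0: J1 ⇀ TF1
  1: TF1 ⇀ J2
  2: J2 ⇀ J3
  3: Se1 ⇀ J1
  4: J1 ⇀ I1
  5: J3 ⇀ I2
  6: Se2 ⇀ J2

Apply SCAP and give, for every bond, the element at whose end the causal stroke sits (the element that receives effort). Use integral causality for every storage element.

b0 |J1
b1 |TF1
b2 |J3
b3 |J1
b4 |I1
b5 |I2
b6 |J2

bond 3 stroke at J1  (source Se1 imposes e)
bond 6 stroke at J2  (Se2: effort source, stroke at far end)
bond 1 stroke at TF1  (J2 effort already set via bond 6)
bond 2 stroke at J3  (J2: bond 6 brought effort, rest push out)
bond 5 stroke at I2  (only one flow-in slot at J3)
bond 0 stroke at J1  (TF1: transformer flips bond 1)
bond 4 stroke at I1  (only one flow-in slot at J1)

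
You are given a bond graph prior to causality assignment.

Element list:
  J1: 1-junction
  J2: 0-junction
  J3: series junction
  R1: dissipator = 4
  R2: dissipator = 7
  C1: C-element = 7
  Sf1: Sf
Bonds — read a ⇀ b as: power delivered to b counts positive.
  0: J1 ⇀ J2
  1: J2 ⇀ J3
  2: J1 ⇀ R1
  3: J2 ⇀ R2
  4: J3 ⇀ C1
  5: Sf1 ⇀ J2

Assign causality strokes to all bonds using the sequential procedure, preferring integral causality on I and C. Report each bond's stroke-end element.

#0 →J1
#1 →J2
#2 →R1
#3 →R2
#4 →J3
#5 →Sf1

bond 5 stroke→Sf1  (Sf1: flow source, stroke at near end)
bond 4 stroke→J3  (C1 integral (e out))
bond 1 stroke→J2  (J3 needs exactly one f-in)
bond 0 stroke→J1  (common-e at J2 fixed by 1)
bond 3 stroke→R2  (0-jn J2 has e-setter on 1)
bond 2 stroke→R1  (only one flow-in slot at J1)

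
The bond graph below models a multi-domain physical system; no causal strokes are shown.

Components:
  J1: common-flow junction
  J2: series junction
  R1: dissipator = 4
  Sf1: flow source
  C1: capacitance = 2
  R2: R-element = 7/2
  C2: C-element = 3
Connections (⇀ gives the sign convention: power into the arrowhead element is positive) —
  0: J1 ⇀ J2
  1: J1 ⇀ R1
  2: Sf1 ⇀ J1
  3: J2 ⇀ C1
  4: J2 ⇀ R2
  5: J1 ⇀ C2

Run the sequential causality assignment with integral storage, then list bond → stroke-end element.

β0 stroke at J1
β1 stroke at J1
β2 stroke at Sf1
β3 stroke at J2
β4 stroke at J2
β5 stroke at J1

β2 stroke→Sf1  (Sf1 fixes flow; stroke at Sf1)
β0 stroke→J1  (J1 flow already set via bond 2)
β1 stroke→J1  (J1: bond 2 brought flow, rest push out)
β5 stroke→J1  (J1 flow already set via bond 2)
β3 stroke→J2  (common-f at J2 fixed by 0)
β4 stroke→J2  (1-jn J2 has f-setter on 0)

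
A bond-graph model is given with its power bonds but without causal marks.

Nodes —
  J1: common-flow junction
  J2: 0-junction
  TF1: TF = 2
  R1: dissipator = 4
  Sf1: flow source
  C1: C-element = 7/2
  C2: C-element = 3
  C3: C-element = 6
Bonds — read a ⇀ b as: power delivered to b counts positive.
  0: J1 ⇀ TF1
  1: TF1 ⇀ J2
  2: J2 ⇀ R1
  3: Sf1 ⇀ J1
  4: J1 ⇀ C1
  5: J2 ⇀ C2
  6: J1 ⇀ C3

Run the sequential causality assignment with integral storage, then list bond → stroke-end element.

bond 3 stroke at Sf1  (source Sf1 imposes f)
bond 0 stroke at J1  (J1: bond 3 brought flow, rest push out)
bond 4 stroke at J1  (1-jn J1 has f-setter on 3)
bond 6 stroke at J1  (common-f at J1 fixed by 3)
bond 1 stroke at TF1  (through TF1, causality passes straight; one stroke at TF1)
bond 5 stroke at J2  (prefer integral on C2)
bond 2 stroke at R1  (J2: bond 5 brought effort, rest push out)

β0 stroke at J1
β1 stroke at TF1
β2 stroke at R1
β3 stroke at Sf1
β4 stroke at J1
β5 stroke at J2
β6 stroke at J1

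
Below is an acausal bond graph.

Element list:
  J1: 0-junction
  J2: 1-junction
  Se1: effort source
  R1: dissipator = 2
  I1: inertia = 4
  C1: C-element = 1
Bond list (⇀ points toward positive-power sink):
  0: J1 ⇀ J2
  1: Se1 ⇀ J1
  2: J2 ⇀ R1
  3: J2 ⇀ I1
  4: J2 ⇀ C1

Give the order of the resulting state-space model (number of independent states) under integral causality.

b1 |J1  (Se1 fixes effort; stroke away)
b0 |J2  (common-e at J1 fixed by 1)
b3 |I1  (I1 integral (f out))
b2 |J2  (J2 flow already set via bond 3)
b4 |J2  (1-jn J2 has f-setter on 3)

2  (C1, I1 all integral)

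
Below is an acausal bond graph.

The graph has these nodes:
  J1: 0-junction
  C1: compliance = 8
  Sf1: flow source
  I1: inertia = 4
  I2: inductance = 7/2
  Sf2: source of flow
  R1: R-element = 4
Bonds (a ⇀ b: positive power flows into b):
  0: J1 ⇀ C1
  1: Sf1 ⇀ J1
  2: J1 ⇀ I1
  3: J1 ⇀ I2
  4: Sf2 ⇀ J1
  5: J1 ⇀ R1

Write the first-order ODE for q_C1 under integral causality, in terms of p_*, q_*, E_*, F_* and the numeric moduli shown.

dq_C1/dt = F_Sf1 + F_Sf2 - p_I1/4 - 2*p_I2/7 - q_C1/32

b1 |Sf1  (Sf1 fixes flow; stroke at Sf1)
b4 |Sf2  (Sf2 fixes flow; stroke at Sf2)
b0 |J1  (C1 integral (e out))
b2 |I1  (J1 effort already set via bond 0)
b3 |I2  (common-e at J1 fixed by 0)
b5 |R1  (J1 effort already set via bond 0)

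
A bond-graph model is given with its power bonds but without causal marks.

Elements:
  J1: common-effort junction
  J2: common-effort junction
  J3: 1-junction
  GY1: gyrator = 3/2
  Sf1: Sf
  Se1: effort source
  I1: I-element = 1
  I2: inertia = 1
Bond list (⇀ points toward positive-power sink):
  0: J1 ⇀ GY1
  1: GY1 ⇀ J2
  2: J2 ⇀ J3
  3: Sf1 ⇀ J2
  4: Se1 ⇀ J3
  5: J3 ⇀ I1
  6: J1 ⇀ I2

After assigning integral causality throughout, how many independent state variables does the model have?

bond 3 |Sf1  (Sf1: flow source, stroke at near end)
bond 4 |J3  (source Se1 imposes e)
bond 5 |I1  (I1 integral (f out))
bond 2 |J3  (common-f at J3 fixed by 5)
bond 1 |J2  (only one effort-in slot at J2)
bond 0 |J1  (GY GY1: same side as bond 1)
bond 6 |I2  (J1 effort already set via bond 0)

2  (I1, I2 all integral)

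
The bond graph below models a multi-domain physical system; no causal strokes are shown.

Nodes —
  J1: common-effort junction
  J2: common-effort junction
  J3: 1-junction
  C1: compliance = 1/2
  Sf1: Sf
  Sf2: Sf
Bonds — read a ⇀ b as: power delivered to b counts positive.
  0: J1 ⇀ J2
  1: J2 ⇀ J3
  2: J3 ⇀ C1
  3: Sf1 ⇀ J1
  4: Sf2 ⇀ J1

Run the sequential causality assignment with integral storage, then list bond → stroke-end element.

#3 |Sf1  (source Sf1 imposes f)
#4 |Sf2  (source Sf2 imposes f)
#0 |J1  (only one effort-in slot at J1)
#1 |J2  (J2 needs exactly one e-in)
#2 |J3  (common-f at J3 fixed by 1)

β0 |J1
β1 |J2
β2 |J3
β3 |Sf1
β4 |Sf2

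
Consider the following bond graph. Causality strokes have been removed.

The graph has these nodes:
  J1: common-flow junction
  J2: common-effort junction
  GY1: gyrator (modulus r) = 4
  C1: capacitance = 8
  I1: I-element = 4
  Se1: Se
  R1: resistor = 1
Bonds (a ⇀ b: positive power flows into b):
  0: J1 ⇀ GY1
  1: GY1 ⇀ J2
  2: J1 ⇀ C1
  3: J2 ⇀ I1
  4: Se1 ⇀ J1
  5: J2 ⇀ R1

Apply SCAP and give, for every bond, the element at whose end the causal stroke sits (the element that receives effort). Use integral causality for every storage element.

#4 |J1  (Se1 (Se) sets effort on bond)
#2 |J1  (C1 outputs effort q/C1)
#0 |GY1  (only one flow-in slot at J1)
#1 |GY1  (through GY1, causality inverts; strokes same side of GY1)
#3 |I1  (prefer integral on I1)
#5 |J2  (only one effort-in slot at J2)

β0 stroke→GY1
β1 stroke→GY1
β2 stroke→J1
β3 stroke→I1
β4 stroke→J1
β5 stroke→J2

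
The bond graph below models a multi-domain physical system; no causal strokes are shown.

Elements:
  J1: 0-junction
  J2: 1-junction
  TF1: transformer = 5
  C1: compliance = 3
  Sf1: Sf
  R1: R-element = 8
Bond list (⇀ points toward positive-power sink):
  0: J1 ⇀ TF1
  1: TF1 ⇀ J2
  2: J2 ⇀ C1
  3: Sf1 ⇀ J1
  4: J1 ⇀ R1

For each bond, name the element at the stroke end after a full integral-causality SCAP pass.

#0 stroke→J1
#1 stroke→TF1
#2 stroke→J2
#3 stroke→Sf1
#4 stroke→R1

#3 |Sf1  (Sf1: flow source, stroke at near end)
#2 |J2  (C1 outputs effort q/C1)
#1 |TF1  (closing 1-jn rule on J2)
#0 |J1  (TF TF1: opposite of bond 1)
#4 |R1  (common-e at J1 fixed by 0)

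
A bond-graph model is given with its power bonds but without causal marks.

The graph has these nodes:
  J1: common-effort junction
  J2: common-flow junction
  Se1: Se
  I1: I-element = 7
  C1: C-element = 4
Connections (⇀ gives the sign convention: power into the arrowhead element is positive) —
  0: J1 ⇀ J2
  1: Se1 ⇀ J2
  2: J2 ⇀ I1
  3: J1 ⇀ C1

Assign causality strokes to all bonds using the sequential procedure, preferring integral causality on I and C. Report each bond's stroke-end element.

β0 stroke at J2
β1 stroke at J2
β2 stroke at I1
β3 stroke at J1

#1 →J2  (Se1 (Se) sets effort on bond)
#2 →I1  (prefer integral on I1)
#0 →J2  (J2 flow already set via bond 2)
#3 →J1  (J1: last free bond brings effort in)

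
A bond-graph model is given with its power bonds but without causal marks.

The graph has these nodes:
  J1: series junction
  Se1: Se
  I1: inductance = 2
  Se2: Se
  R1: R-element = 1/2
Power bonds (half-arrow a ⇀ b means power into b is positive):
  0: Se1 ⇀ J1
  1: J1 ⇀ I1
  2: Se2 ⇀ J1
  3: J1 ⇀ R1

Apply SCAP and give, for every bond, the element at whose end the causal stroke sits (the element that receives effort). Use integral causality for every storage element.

β0 →J1  (Se1: effort source, stroke at far end)
β2 →J1  (source Se2 imposes e)
β1 →I1  (prefer integral on I1)
β3 →J1  (1-jn J1 has f-setter on 1)

#0 |J1
#1 |I1
#2 |J1
#3 |J1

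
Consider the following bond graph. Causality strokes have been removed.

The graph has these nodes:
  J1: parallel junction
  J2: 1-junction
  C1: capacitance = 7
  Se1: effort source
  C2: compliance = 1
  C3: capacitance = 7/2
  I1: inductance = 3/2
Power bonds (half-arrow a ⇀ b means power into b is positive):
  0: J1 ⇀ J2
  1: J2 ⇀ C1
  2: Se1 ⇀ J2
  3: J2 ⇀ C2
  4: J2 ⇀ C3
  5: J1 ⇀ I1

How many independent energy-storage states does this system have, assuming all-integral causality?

4  (C1, C2, C3, I1 all integral)

#2 stroke→J2  (Se1: effort source, stroke at far end)
#1 stroke→J2  (C1 outputs effort q/C1)
#3 stroke→J2  (prefer integral on C2)
#4 stroke→J2  (C3 integral (e out))
#0 stroke→J1  (closing 1-jn rule on J2)
#5 stroke→I1  (J1 effort already set via bond 0)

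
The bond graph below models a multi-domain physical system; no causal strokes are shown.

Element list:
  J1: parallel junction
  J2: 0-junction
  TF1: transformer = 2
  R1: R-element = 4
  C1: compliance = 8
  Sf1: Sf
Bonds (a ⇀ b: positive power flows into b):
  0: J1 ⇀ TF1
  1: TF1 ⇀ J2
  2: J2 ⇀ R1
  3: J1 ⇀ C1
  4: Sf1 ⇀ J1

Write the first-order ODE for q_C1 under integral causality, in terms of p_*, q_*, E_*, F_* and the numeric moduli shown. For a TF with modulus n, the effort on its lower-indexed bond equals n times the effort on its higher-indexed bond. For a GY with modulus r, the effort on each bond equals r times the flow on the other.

#4 |Sf1  (Sf1: flow source, stroke at near end)
#3 |J1  (prefer integral on C1)
#0 |TF1  (J1 effort already set via bond 3)
#1 |J2  (TF TF1: opposite of bond 0)
#2 |R1  (J2: bond 1 brought effort, rest push out)

dq_C1/dt = F_Sf1 - q_C1/128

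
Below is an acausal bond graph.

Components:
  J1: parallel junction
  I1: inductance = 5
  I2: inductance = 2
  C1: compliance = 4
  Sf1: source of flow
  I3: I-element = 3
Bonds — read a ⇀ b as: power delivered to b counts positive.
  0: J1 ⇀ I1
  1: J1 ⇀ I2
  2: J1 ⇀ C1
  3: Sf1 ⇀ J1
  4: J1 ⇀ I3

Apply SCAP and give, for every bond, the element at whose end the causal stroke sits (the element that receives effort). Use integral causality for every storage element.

b3 →Sf1  (Sf1 (Sf) sets flow on bond)
b0 →I1  (I1: I, integral causality)
b1 →I2  (I2 outputs flow p/I2)
b2 →J1  (C1 outputs effort q/C1)
b4 →I3  (common-e at J1 fixed by 2)

bond 0 →I1
bond 1 →I2
bond 2 →J1
bond 3 →Sf1
bond 4 →I3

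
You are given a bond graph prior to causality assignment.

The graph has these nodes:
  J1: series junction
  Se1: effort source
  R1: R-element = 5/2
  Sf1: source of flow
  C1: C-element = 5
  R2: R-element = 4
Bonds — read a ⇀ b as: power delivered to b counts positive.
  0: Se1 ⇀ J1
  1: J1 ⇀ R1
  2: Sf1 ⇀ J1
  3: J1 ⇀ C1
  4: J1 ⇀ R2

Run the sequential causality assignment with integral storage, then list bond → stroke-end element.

b0 stroke→J1  (Se1 (Se) sets effort on bond)
b2 stroke→Sf1  (source Sf1 imposes f)
b1 stroke→J1  (J1 flow already set via bond 2)
b3 stroke→J1  (1-jn J1 has f-setter on 2)
b4 stroke→J1  (1-jn J1 has f-setter on 2)

bond 0 stroke at J1
bond 1 stroke at J1
bond 2 stroke at Sf1
bond 3 stroke at J1
bond 4 stroke at J1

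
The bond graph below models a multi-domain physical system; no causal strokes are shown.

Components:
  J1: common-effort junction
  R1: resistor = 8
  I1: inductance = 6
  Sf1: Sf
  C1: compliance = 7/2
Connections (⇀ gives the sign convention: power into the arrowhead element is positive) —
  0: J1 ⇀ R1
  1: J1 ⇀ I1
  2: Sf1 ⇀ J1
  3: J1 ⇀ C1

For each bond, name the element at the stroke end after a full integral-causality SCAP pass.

b0 |R1
b1 |I1
b2 |Sf1
b3 |J1

bond 2 →Sf1  (Sf1: flow source, stroke at near end)
bond 1 →I1  (prefer integral on I1)
bond 3 →J1  (C1 integral (e out))
bond 0 →R1  (J1 effort already set via bond 3)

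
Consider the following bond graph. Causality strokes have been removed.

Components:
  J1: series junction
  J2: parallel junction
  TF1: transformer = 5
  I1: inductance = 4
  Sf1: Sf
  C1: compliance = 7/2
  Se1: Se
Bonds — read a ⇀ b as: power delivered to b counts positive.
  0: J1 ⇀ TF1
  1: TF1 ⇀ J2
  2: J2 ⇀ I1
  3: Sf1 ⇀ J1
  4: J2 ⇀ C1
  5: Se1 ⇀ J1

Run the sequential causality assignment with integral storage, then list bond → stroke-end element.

bond 0 stroke→J1
bond 1 stroke→TF1
bond 2 stroke→I1
bond 3 stroke→Sf1
bond 4 stroke→J2
bond 5 stroke→J1

β3 →Sf1  (Sf1 (Sf) sets flow on bond)
β5 →J1  (Se1 (Se) sets effort on bond)
β0 →J1  (1-jn J1 has f-setter on 3)
β1 →TF1  (TF1: transformer flips bond 0)
β2 →I1  (I1 integral (f out))
β4 →J2  (J2 needs exactly one e-in)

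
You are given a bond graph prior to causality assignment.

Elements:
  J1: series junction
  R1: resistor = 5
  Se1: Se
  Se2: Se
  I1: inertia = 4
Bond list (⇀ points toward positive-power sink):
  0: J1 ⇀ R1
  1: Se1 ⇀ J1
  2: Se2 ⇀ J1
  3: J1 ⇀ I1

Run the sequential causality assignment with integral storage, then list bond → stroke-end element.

β1 stroke at J1  (Se1 (Se) sets effort on bond)
β2 stroke at J1  (Se2: effort source, stroke at far end)
β3 stroke at I1  (prefer integral on I1)
β0 stroke at J1  (common-f at J1 fixed by 3)

bond 0 |J1
bond 1 |J1
bond 2 |J1
bond 3 |I1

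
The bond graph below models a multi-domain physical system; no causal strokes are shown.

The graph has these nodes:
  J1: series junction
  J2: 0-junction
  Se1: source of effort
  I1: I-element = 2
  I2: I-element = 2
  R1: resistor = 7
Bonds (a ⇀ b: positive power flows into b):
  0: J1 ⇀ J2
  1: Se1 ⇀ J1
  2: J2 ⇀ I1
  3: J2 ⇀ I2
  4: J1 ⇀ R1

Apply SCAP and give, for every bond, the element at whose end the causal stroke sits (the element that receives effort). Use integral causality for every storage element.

β1 stroke at J1  (Se1 fixes effort; stroke away)
β2 stroke at I1  (I1 outputs flow p/I1)
β3 stroke at I2  (prefer integral on I2)
β0 stroke at J2  (only one effort-in slot at J2)
β4 stroke at J1  (J1: bond 0 brought flow, rest push out)

#0 stroke→J2
#1 stroke→J1
#2 stroke→I1
#3 stroke→I2
#4 stroke→J1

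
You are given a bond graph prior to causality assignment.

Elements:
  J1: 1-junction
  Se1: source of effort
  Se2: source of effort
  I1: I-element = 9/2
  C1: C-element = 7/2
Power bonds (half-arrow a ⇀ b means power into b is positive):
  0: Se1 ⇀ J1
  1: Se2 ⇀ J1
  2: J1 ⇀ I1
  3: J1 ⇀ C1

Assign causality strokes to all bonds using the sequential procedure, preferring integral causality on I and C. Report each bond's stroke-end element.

#0 |J1
#1 |J1
#2 |I1
#3 |J1

b0 →J1  (source Se1 imposes e)
b1 →J1  (source Se2 imposes e)
b2 →I1  (I1: I, integral causality)
b3 →J1  (J1 flow already set via bond 2)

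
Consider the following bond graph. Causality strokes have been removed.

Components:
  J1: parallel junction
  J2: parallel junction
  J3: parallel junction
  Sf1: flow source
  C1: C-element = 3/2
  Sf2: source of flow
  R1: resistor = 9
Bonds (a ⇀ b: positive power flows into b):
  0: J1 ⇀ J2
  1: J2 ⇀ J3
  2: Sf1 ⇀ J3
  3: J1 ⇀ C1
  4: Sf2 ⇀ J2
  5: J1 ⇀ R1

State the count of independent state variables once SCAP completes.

1  (C1 all integral)

β2 |Sf1  (source Sf1 imposes f)
β4 |Sf2  (Sf2 fixes flow; stroke at Sf2)
β1 |J3  (only one effort-in slot at J3)
β0 |J2  (J2: last free bond brings effort in)
β3 |J1  (prefer integral on C1)
β5 |R1  (J1 effort already set via bond 3)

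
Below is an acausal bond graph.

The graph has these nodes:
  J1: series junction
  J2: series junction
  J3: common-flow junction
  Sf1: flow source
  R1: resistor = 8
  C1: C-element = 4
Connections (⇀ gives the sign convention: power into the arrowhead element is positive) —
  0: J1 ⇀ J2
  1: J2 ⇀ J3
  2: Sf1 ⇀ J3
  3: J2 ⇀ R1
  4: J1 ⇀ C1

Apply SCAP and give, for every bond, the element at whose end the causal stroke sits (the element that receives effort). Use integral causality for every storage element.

β2 stroke at Sf1  (source Sf1 imposes f)
β1 stroke at J3  (J3: bond 2 brought flow, rest push out)
β0 stroke at J2  (J2: bond 1 brought flow, rest push out)
β3 stroke at J2  (J2: bond 1 brought flow, rest push out)
β4 stroke at J1  (1-jn J1 has f-setter on 0)

b0 |J2
b1 |J3
b2 |Sf1
b3 |J2
b4 |J1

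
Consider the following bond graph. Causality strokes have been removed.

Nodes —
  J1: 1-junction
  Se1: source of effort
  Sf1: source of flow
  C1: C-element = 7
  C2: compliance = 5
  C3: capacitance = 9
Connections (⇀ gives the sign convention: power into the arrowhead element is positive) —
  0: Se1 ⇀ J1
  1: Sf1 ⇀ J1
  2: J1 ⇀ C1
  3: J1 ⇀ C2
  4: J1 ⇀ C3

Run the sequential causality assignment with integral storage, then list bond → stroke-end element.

β0 stroke→J1  (source Se1 imposes e)
β1 stroke→Sf1  (Sf1 (Sf) sets flow on bond)
β2 stroke→J1  (1-jn J1 has f-setter on 1)
β3 stroke→J1  (1-jn J1 has f-setter on 1)
β4 stroke→J1  (1-jn J1 has f-setter on 1)

β0 |J1
β1 |Sf1
β2 |J1
β3 |J1
β4 |J1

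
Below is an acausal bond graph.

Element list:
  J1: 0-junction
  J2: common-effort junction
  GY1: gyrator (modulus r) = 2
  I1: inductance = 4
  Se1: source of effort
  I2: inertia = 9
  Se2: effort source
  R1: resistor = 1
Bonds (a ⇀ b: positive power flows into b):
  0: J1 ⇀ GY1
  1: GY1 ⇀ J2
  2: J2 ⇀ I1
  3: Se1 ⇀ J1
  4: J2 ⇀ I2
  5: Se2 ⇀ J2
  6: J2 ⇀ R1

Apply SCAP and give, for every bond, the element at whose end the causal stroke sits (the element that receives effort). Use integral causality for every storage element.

b0 |GY1
b1 |GY1
b2 |I1
b3 |J1
b4 |I2
b5 |J2
b6 |R1

b3 →J1  (source Se1 imposes e)
b5 →J2  (Se2 (Se) sets effort on bond)
b0 →GY1  (J1: bond 3 brought effort, rest push out)
b1 →GY1  (J2 effort already set via bond 5)
b2 →I1  (0-jn J2 has e-setter on 5)
b4 →I2  (common-e at J2 fixed by 5)
b6 →R1  (J2 effort already set via bond 5)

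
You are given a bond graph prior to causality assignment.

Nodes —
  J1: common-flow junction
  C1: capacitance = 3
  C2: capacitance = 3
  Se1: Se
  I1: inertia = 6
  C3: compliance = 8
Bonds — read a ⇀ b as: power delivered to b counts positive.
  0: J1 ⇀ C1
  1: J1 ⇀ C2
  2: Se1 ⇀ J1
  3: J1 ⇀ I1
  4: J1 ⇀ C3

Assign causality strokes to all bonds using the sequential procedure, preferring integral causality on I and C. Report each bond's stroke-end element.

bond 2 →J1  (source Se1 imposes e)
bond 0 →J1  (C1: C, integral causality)
bond 1 →J1  (C2: C, integral causality)
bond 3 →I1  (I1 outputs flow p/I1)
bond 4 →J1  (J1 flow already set via bond 3)

#0 |J1
#1 |J1
#2 |J1
#3 |I1
#4 |J1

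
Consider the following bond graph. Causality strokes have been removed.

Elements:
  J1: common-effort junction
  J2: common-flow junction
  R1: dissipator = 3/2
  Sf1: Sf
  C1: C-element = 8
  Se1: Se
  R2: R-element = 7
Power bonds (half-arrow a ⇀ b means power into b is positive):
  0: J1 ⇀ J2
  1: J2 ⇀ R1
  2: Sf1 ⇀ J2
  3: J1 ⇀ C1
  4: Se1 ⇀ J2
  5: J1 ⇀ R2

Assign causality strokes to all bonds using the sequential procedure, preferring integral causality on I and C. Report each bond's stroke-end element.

bond 2 |Sf1  (Sf1 (Sf) sets flow on bond)
bond 4 |J2  (Se1 (Se) sets effort on bond)
bond 0 |J2  (1-jn J2 has f-setter on 2)
bond 1 |J2  (1-jn J2 has f-setter on 2)
bond 3 |J1  (prefer integral on C1)
bond 5 |R2  (J1 effort already set via bond 3)

β0 |J2
β1 |J2
β2 |Sf1
β3 |J1
β4 |J2
β5 |R2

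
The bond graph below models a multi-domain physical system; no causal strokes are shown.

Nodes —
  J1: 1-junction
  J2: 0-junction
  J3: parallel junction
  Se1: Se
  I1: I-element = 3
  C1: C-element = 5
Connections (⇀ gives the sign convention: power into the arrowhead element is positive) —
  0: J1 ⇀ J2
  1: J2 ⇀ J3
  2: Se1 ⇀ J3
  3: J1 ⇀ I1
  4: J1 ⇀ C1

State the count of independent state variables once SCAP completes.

b2 →J3  (Se1: effort source, stroke at far end)
b1 →J2  (J3: bond 2 brought effort, rest push out)
b0 →J1  (common-e at J2 fixed by 1)
b3 →I1  (I1 outputs flow p/I1)
b4 →J1  (1-jn J1 has f-setter on 3)

2  (C1, I1 all integral)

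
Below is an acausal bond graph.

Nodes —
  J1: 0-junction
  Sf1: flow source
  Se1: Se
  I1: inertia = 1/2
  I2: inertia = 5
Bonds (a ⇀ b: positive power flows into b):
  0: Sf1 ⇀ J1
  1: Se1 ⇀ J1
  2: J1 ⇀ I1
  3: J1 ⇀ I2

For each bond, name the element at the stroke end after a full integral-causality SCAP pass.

b0 |Sf1
b1 |J1
b2 |I1
b3 |I2

#0 stroke→Sf1  (Sf1 (Sf) sets flow on bond)
#1 stroke→J1  (Se1: effort source, stroke at far end)
#2 stroke→I1  (common-e at J1 fixed by 1)
#3 stroke→I2  (0-jn J1 has e-setter on 1)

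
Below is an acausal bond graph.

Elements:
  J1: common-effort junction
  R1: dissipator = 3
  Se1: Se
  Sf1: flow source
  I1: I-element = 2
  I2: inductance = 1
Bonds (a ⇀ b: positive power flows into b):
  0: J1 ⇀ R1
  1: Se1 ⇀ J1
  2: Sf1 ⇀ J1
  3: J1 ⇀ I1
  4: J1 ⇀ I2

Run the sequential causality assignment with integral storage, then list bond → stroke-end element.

#0 →R1
#1 →J1
#2 →Sf1
#3 →I1
#4 →I2

#1 |J1  (source Se1 imposes e)
#2 |Sf1  (Sf1 fixes flow; stroke at Sf1)
#0 |R1  (0-jn J1 has e-setter on 1)
#3 |I1  (0-jn J1 has e-setter on 1)
#4 |I2  (0-jn J1 has e-setter on 1)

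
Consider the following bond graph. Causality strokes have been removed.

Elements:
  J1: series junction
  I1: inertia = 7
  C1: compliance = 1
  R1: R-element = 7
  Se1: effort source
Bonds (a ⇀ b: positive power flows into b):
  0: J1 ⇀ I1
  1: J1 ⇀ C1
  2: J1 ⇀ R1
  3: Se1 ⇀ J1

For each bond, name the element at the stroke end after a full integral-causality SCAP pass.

b0 stroke→I1
b1 stroke→J1
b2 stroke→J1
b3 stroke→J1

#3 stroke→J1  (source Se1 imposes e)
#0 stroke→I1  (I1: I, integral causality)
#1 stroke→J1  (J1: bond 0 brought flow, rest push out)
#2 stroke→J1  (common-f at J1 fixed by 0)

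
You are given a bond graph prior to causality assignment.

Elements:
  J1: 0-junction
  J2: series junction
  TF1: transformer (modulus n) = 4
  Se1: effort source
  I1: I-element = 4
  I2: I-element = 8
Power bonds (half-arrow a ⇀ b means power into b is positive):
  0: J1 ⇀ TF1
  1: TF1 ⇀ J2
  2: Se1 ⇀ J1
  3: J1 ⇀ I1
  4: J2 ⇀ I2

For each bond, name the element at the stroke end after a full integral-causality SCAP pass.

#2 stroke→J1  (Se1: effort source, stroke at far end)
#0 stroke→TF1  (0-jn J1 has e-setter on 2)
#3 stroke→I1  (common-e at J1 fixed by 2)
#1 stroke→J2  (TF1: transformer flips bond 0)
#4 stroke→I2  (only one flow-in slot at J2)

b0 stroke→TF1
b1 stroke→J2
b2 stroke→J1
b3 stroke→I1
b4 stroke→I2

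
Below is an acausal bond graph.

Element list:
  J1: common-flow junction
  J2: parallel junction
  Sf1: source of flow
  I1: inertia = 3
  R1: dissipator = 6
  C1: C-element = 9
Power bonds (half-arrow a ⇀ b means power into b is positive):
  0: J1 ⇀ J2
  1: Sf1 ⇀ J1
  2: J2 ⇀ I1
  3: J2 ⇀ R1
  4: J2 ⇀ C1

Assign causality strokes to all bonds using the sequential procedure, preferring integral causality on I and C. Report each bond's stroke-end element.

β1 |Sf1  (Sf1 fixes flow; stroke at Sf1)
β0 |J1  (common-f at J1 fixed by 1)
β2 |I1  (prefer integral on I1)
β4 |J2  (C1 outputs effort q/C1)
β3 |R1  (J2: bond 4 brought effort, rest push out)

bond 0 stroke→J1
bond 1 stroke→Sf1
bond 2 stroke→I1
bond 3 stroke→R1
bond 4 stroke→J2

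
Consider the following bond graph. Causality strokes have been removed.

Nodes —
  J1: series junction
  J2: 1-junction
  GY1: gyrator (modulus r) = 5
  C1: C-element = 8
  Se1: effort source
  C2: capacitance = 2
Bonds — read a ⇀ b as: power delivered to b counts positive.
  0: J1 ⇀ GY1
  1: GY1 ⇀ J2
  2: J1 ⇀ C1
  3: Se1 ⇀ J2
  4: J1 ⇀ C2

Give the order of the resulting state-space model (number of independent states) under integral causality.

2  (C1, C2 all integral)

bond 3 →J2  (Se1: effort source, stroke at far end)
bond 1 →GY1  (J2 needs exactly one f-in)
bond 0 →GY1  (GY GY1: same side as bond 1)
bond 2 →J1  (J1: bond 0 brought flow, rest push out)
bond 4 →J1  (common-f at J1 fixed by 0)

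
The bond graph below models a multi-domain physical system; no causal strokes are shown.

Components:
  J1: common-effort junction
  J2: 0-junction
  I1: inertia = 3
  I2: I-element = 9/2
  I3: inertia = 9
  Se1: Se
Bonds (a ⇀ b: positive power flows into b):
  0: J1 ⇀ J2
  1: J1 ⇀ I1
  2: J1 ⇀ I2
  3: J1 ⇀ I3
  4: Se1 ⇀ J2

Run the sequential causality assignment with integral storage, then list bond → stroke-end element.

bond 4 stroke at J2  (Se1 (Se) sets effort on bond)
bond 0 stroke at J1  (0-jn J2 has e-setter on 4)
bond 1 stroke at I1  (J1: bond 0 brought effort, rest push out)
bond 2 stroke at I2  (J1 effort already set via bond 0)
bond 3 stroke at I3  (J1 effort already set via bond 0)

b0 |J1
b1 |I1
b2 |I2
b3 |I3
b4 |J2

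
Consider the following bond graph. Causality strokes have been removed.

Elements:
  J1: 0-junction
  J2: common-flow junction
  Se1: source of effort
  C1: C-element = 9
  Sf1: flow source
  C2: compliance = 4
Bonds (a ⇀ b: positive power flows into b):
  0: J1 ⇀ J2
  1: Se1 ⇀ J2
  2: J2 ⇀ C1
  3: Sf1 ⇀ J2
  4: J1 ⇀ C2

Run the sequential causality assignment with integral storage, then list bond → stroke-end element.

β1 stroke→J2  (Se1 fixes effort; stroke away)
β3 stroke→Sf1  (Sf1: flow source, stroke at near end)
β0 stroke→J2  (J2: bond 3 brought flow, rest push out)
β2 stroke→J2  (1-jn J2 has f-setter on 3)
β4 stroke→J1  (only one effort-in slot at J1)

#0 |J2
#1 |J2
#2 |J2
#3 |Sf1
#4 |J1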